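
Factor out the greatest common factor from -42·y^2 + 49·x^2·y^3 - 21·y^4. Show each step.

7·y^2(-6 + 7·x^2·y - 3·y^2)

-42·y^2 + 49·x^2·y^3 - 21·y^4
= 7(-6·y^2 + 7·x^2·y^3 - 3·y^4)    [factor out 7]
= 7·y^2(-6 + 7·x^2·y - 3·y^2)    [factor out y^2]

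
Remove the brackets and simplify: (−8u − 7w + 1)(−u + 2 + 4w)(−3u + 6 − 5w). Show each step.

(−8u − 7w + 1)(−u + 2 + 4w)(−3u + 6 − 5w)
= (8u^2 − 16u − 32uw + 7uw − 14w − 28w^2 − u + 2 + 4w)(−3u + 6 − 5w)    [distributive law]
= (8u^2 − 17u − 25uw − 10w − 28w^2 + 2)(−3u + 6 − 5w)    [combine like terms]
= −24u^3 + 48u^2 − 40u^2w + 51u^2 − 102u + 85uw + 75u^2w − 150uw + 125uw^2 + 30uw − 60w + 50w^2 + 84uw^2 − 168w^2 + 140w^3 − 6u + 12 − 10w    [distributive law]
= −24u^3 + 99u^2 + 35u^2w − 108u − 35uw + 209uw^2 − 70w − 118w^2 + 140w^3 + 12    [combine like terms]

−24u^3 + 99u^2 + 35u^2w − 108u − 35uw + 209uw^2 − 70w − 118w^2 + 140w^3 + 12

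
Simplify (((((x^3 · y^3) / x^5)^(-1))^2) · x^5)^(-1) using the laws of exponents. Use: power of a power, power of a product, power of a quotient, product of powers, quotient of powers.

x^(-9)y^6

(((((x^3 · y^3) / x^5)^(-1))^2) · x^5)^(-1)
= (((((x^3 · y^3) / x^5)^(-1))^2)^(-1)) · ((x^5)^(-1))    [power of a product]
= ((((x^3 · y^3) / x^5)^(-1))^(-2)) · ((x^5)^(-1))    [power of a power]
= (((x^3 · y^3) / x^5)^2) · ((x^5)^(-1))    [power of a power]
= (((x^3 · y^3)^2) / ((x^5)^2)) · ((x^5)^(-1))    [power of a quotient]
= ((((x^3)^2) · ((y^3)^2)) / ((x^5)^2)) · ((x^5)^(-1))    [power of a product]
= ((x^6 · ((y^3)^2)) / ((x^5)^2)) · ((x^5)^(-1))    [power of a power]
= ((x^6 · y^6) / ((x^5)^2)) · ((x^5)^(-1))    [power of a power]
= ((x^6 · y^6) / x^10) · ((x^5)^(-1))    [power of a power]
= ((x^6 · y^6) / x^10) · x^(-5)    [power of a power]
= x^(-9)y^6    [quotient of powers; product of powers]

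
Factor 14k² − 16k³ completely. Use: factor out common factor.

14k² − 16k³
= 2(7k² − 8k³)    [factor out 2]
= 2k²(7 − 8k)    [factor out k²]

2k²(7 − 8k)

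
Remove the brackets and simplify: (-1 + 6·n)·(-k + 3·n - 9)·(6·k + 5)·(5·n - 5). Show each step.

210·k²·n - 30·k² + 2155·k·n - 295·k - 2400·k·n² - 1875·n² + 1650·n - 225 - 180·k²·n² + 540·k·n³ + 450·n³

(-1 + 6·n)·(-k + 3·n - 9)·(6·k + 5)·(5·n - 5)
= (k - 3·n + 9 - 6·k·n + 18·n² - 54·n)·(6·k + 5)·(5·n - 5)    [distributive law]
= (k - 57·n + 9 - 6·k·n + 18·n²)·(6·k + 5)·(5·n - 5)    [combine like terms]
= (6·k² + 5·k - 342·k·n - 285·n + 54·k + 45 - 36·k²·n - 30·k·n + 108·k·n² + 90·n²)·(5·n - 5)    [distributive law]
= (6·k² + 59·k - 372·k·n - 285·n + 45 - 36·k²·n + 108·k·n² + 90·n²)·(5·n - 5)    [combine like terms]
= 30·k²·n - 30·k² + 295·k·n - 295·k - 1860·k·n² + 1860·k·n - 1425·n² + 1425·n + 225·n - 225 - 180·k²·n² + 180·k²·n + 540·k·n³ - 540·k·n² + 450·n³ - 450·n²    [distributive law]
= 210·k²·n - 30·k² + 2155·k·n - 295·k - 2400·k·n² - 1875·n² + 1650·n - 225 - 180·k²·n² + 540·k·n³ + 450·n³    [combine like terms]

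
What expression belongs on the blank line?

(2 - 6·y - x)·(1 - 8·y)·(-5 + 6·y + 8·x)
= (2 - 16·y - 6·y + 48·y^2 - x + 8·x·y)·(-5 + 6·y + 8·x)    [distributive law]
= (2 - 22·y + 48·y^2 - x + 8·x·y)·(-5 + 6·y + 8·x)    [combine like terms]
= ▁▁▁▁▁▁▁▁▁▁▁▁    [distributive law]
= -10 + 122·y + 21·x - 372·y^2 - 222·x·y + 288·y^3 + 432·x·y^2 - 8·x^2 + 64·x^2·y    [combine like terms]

By distributive law:

-10 + 12·y + 16·x + 110·y - 132·y^2 - 176·x·y - 240·y^2 + 288·y^3 + 384·x·y^2 + 5·x - 6·x·y - 8·x^2 - 40·x·y + 48·x·y^2 + 64·x^2·y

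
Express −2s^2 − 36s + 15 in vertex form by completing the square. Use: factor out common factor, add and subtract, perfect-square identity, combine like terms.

−2(s + 9)^2 + 177

−2s^2 − 36s + 15
= −2(s^2 + 18s) + 15    [factor out -2 from the s-terms]
= −2(s^2 + 18s + 81 − 81) + 15    [add and subtract 81 inside the bracket]
= −2(s + 9)^2 + 162 + 15    [perfect-square identity]
= −2(s + 9)^2 + 177    [combine constants]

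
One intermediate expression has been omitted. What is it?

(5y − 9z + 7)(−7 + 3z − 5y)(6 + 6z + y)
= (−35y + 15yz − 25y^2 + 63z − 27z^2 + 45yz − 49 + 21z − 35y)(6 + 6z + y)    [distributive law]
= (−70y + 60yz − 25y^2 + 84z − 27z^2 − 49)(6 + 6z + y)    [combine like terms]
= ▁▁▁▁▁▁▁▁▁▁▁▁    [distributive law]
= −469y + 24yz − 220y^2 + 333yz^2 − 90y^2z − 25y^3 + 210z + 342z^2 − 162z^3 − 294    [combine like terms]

After distributive law, the bracketed line is:

−420y − 420yz − 70y^2 + 360yz + 360yz^2 + 60y^2z − 150y^2 − 150y^2z − 25y^3 + 504z + 504z^2 + 84yz − 162z^2 − 162z^3 − 27yz^2 − 294 − 294z − 49y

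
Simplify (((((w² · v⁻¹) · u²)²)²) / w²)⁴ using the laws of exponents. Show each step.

(((((w² · v⁻¹) · u²)²)²) / w²)⁴
= (((((w² · v⁻¹) · u²)²)²)⁴) / ((w²)⁴)    [power of a quotient]
= ((((w² · v⁻¹) · u²)²)⁸) / ((w²)⁴)    [power of a power]
= (((w² · v⁻¹) · u²)¹⁶) / ((w²)⁴)    [power of a power]
= (((w² · v⁻¹)¹⁶) · ((u²)¹⁶)) / ((w²)⁴)    [power of a product]
= ((((w²)¹⁶) · ((v⁻¹)¹⁶)) · ((u²)¹⁶)) / ((w²)⁴)    [power of a product]
= ((w³² · ((v⁻¹)¹⁶)) · ((u²)¹⁶)) / ((w²)⁴)    [power of a power]
= ((w³² · v⁻¹⁶) · ((u²)¹⁶)) / ((w²)⁴)    [power of a power]
= ((w³² · v⁻¹⁶) · u³²) / ((w²)⁴)    [power of a power]
= ((w³² · v⁻¹⁶) · u³²) / w⁸    [power of a power]
= u³²v⁻¹⁶w²⁴    [quotient of powers]

u³²v⁻¹⁶w²⁴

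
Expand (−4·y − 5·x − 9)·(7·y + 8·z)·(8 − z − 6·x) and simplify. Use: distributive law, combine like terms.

−224·y² + 28·y²·z + 168·x·y² − 193·y·z + 32·y·z² + 227·x·y·z + 98·x·y + 210·x²·y + 112·x·z + 40·x·z² + 240·x²·z − 504·y − 576·z + 72·z²

(−4·y − 5·x − 9)·(7·y + 8·z)·(8 − z − 6·x)
= (−28·y² − 32·y·z − 35·x·y − 40·x·z − 63·y − 72·z)·(8 − z − 6·x)    [distributive law]
= −224·y² + 28·y²·z + 168·x·y² − 256·y·z + 32·y·z² + 192·x·y·z − 280·x·y + 35·x·y·z + 210·x²·y − 320·x·z + 40·x·z² + 240·x²·z − 504·y + 63·y·z + 378·x·y − 576·z + 72·z² + 432·x·z    [distributive law]
= −224·y² + 28·y²·z + 168·x·y² − 193·y·z + 32·y·z² + 227·x·y·z + 98·x·y + 210·x²·y + 112·x·z + 40·x·z² + 240·x²·z − 504·y − 576·z + 72·z²    [combine like terms]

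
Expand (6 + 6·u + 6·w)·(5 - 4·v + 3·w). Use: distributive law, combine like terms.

(6 + 6·u + 6·w)·(5 - 4·v + 3·w)
= 30 - 24·v + 18·w + 30·u - 24·u·v + 18·u·w + 30·w - 24·v·w + 18·w^2    [distributive law]
= 30 - 24·v + 48·w + 30·u - 24·u·v + 18·u·w - 24·v·w + 18·w^2    [combine like terms]

30 - 24·v + 48·w + 30·u - 24·u·v + 18·u·w - 24·v·w + 18·w^2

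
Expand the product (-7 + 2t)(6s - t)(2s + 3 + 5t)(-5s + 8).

420s^3 - 42s^2 - 1008s + 992s^2t - 1385st + 168t + 303st^2 + 232t^2 - 120s^3t - 280s^2t^2 + 50st^3 - 80t^3

(-7 + 2t)(6s - t)(2s + 3 + 5t)(-5s + 8)
= (-42s + 7t + 12st - 2t^2)(2s + 3 + 5t)(-5s + 8)    [distributive law]
= (-84s^2 - 126s - 210st + 14st + 21t + 35t^2 + 24s^2t + 36st + 60st^2 - 4st^2 - 6t^2 - 10t^3)(-5s + 8)    [distributive law]
= (-84s^2 - 126s - 160st + 21t + 29t^2 + 24s^2t + 56st^2 - 10t^3)(-5s + 8)    [combine like terms]
= 420s^3 - 672s^2 + 630s^2 - 1008s + 800s^2t - 1280st - 105st + 168t - 145st^2 + 232t^2 - 120s^3t + 192s^2t - 280s^2t^2 + 448st^2 + 50st^3 - 80t^3    [distributive law]
= 420s^3 - 42s^2 - 1008s + 992s^2t - 1385st + 168t + 303st^2 + 232t^2 - 120s^3t - 280s^2t^2 + 50st^3 - 80t^3    [combine like terms]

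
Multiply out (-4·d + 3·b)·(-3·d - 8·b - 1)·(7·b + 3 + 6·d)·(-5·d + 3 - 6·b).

-1542·b·d^3 - 89·b·d^2 - 1417·b^2·d^2 - 84·d^3 + 120·d^2 - 360·d^4 + 42·b^2·d + 738·b^3·d + 210·b·d + 36·d + 54·b^3 + 1008·b^4 - 225·b^2 - 27·b

(-4·d + 3·b)·(-3·d - 8·b - 1)·(7·b + 3 + 6·d)·(-5·d + 3 - 6·b)
= (12·d^2 + 32·b·d + 4·d - 9·b·d - 24·b^2 - 3·b)·(7·b + 3 + 6·d)·(-5·d + 3 - 6·b)    [distributive law]
= (12·d^2 + 23·b·d + 4·d - 24·b^2 - 3·b)·(7·b + 3 + 6·d)·(-5·d + 3 - 6·b)    [combine like terms]
= (84·b·d^2 + 36·d^2 + 72·d^3 + 161·b^2·d + 69·b·d + 138·b·d^2 + 28·b·d + 12·d + 24·d^2 - 168·b^3 - 72·b^2 - 144·b^2·d - 21·b^2 - 9·b - 18·b·d)·(-5·d + 3 - 6·b)    [distributive law]
= (222·b·d^2 + 60·d^2 + 72·d^3 + 17·b^2·d + 79·b·d + 12·d - 168·b^3 - 93·b^2 - 9·b)·(-5·d + 3 - 6·b)    [combine like terms]
= -1110·b·d^3 + 666·b·d^2 - 1332·b^2·d^2 - 300·d^3 + 180·d^2 - 360·b·d^2 - 360·d^4 + 216·d^3 - 432·b·d^3 - 85·b^2·d^2 + 51·b^2·d - 102·b^3·d - 395·b·d^2 + 237·b·d - 474·b^2·d - 60·d^2 + 36·d - 72·b·d + 840·b^3·d - 504·b^3 + 1008·b^4 + 465·b^2·d - 279·b^2 + 558·b^3 + 45·b·d - 27·b + 54·b^2    [distributive law]
= -1542·b·d^3 - 89·b·d^2 - 1417·b^2·d^2 - 84·d^3 + 120·d^2 - 360·d^4 + 42·b^2·d + 738·b^3·d + 210·b·d + 36·d + 54·b^3 + 1008·b^4 - 225·b^2 - 27·b    [combine like terms]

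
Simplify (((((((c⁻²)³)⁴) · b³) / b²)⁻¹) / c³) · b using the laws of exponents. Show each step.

c²¹

(((((((c⁻²)³)⁴) · b³) / b²)⁻¹) / c³) · b
= (((((((c⁻²)³)⁴) · b³)⁻¹) / ((b²)⁻¹)) / c³) · b    [power of a quotient]
= (((((((c⁻²)³)⁴)⁻¹) · ((b³)⁻¹)) / ((b²)⁻¹)) / c³) · b    [power of a product]
= ((((((c⁻²)³)⁻⁴) · ((b³)⁻¹)) / ((b²)⁻¹)) / c³) · b    [power of a power]
= (((((c⁻²)⁻¹²) · ((b³)⁻¹)) / ((b²)⁻¹)) / c³) · b    [power of a power]
= (((c²⁴ · ((b³)⁻¹)) / ((b²)⁻¹)) / c³) · b    [power of a power]
= (((c²⁴ · b⁻³) / ((b²)⁻¹)) / c³) · b    [power of a power]
= (((c²⁴ · b⁻³) / b⁻²) / c³) · b    [power of a power]
= c²¹    [quotient of powers; product of powers]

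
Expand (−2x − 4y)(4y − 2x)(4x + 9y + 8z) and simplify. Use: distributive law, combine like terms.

16x^3 + 36x^2y + 32x^2z − 64xy^2 − 144y^3 − 128y^2z

(−2x − 4y)(4y − 2x)(4x + 9y + 8z)
= (−8xy + 4x^2 − 16y^2 + 8xy)(4x + 9y + 8z)    [distributive law]
= (4x^2 − 16y^2)(4x + 9y + 8z)    [combine like terms]
= 16x^3 + 36x^2y + 32x^2z − 64xy^2 − 144y^3 − 128y^2z    [distributive law]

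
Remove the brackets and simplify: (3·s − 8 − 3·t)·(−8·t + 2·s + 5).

(3·s − 8 − 3·t)·(−8·t + 2·s + 5)
= −24·s·t + 6·s^2 + 15·s + 64·t − 16·s − 40 + 24·t^2 − 6·s·t − 15·t    [distributive law]
= −30·s·t + 6·s^2 − s + 49·t − 40 + 24·t^2    [combine like terms]

−30·s·t + 6·s^2 − s + 49·t − 40 + 24·t^2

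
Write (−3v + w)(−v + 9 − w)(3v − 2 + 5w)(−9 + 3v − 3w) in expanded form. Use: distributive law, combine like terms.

−342v^3 + 27v^4 + 36v^3w + 945v^2 − 264v^2w − 42v^2w^2 − 486v + 792vw + 414vw^2 − 36vw^3 + 162w − 369w^2 − 96w^3 + 15w^4

(−3v + w)(−v + 9 − w)(3v − 2 + 5w)(−9 + 3v − 3w)
= (3v^2 − 27v + 3vw − vw + 9w − w^2)(3v − 2 + 5w)(−9 + 3v − 3w)    [distributive law]
= (3v^2 − 27v + 2vw + 9w − w^2)(3v − 2 + 5w)(−9 + 3v − 3w)    [combine like terms]
= (9v^3 − 6v^2 + 15v^2w − 81v^2 + 54v − 135vw + 6v^2w − 4vw + 10vw^2 + 27vw − 18w + 45w^2 − 3vw^2 + 2w^2 − 5w^3)(−9 + 3v − 3w)    [distributive law]
= (9v^3 − 87v^2 + 21v^2w + 54v − 112vw + 7vw^2 − 18w + 47w^2 − 5w^3)(−9 + 3v − 3w)    [combine like terms]
= −81v^3 + 27v^4 − 27v^3w + 783v^2 − 261v^3 + 261v^2w − 189v^2w + 63v^3w − 63v^2w^2 − 486v + 162v^2 − 162vw + 1008vw − 336v^2w + 336vw^2 − 63vw^2 + 21v^2w^2 − 21vw^3 + 162w − 54vw + 54w^2 − 423w^2 + 141vw^2 − 141w^3 + 45w^3 − 15vw^3 + 15w^4    [distributive law]
= −342v^3 + 27v^4 + 36v^3w + 945v^2 − 264v^2w − 42v^2w^2 − 486v + 792vw + 414vw^2 − 36vw^3 + 162w − 369w^2 − 96w^3 + 15w^4    [combine like terms]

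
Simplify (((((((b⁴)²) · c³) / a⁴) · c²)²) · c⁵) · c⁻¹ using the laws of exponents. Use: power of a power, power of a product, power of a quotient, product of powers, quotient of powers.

a⁻⁸b¹⁶c¹⁴

(((((((b⁴)²) · c³) / a⁴) · c²)²) · c⁵) · c⁻¹
= (((((((b⁴)²) · c³) / a⁴)²) · ((c²)²)) · c⁵) · c⁻¹    [power of a product]
= (((((((b⁴)²) · c³)²) / ((a⁴)²)) · ((c²)²)) · c⁵) · c⁻¹    [power of a quotient]
= (((((((b⁴)²)²) · ((c³)²)) / ((a⁴)²)) · ((c²)²)) · c⁵) · c⁻¹    [power of a product]
= ((((((b⁴)⁴) · ((c³)²)) / ((a⁴)²)) · ((c²)²)) · c⁵) · c⁻¹    [power of a power]
= ((((b¹⁶ · ((c³)²)) / ((a⁴)²)) · ((c²)²)) · c⁵) · c⁻¹    [power of a power]
= ((((b¹⁶ · c⁶) / ((a⁴)²)) · ((c²)²)) · c⁵) · c⁻¹    [power of a power]
= ((((b¹⁶ · c⁶) / a⁸) · ((c²)²)) · c⁵) · c⁻¹    [power of a power]
= ((((b¹⁶ · c⁶) / a⁸) · c⁴) · c⁵) · c⁻¹    [power of a power]
= a⁻⁸b¹⁶c¹⁴    [quotient of powers; product of powers]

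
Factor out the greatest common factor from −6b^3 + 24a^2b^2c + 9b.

3b(−2b^2 + 8a^2bc + 3)

−6b^3 + 24a^2b^2c + 9b
= 3(−2b^3 + 8a^2b^2c + 3b)    [factor out 3]
= 3b(−2b^2 + 8a^2bc + 3)    [factor out b]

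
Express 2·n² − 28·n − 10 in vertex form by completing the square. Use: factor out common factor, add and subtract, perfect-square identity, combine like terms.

2(n − 7)² − 108

2·n² − 28·n − 10
= 2(n² − 14·n) − 10    [factor out 2 from the n-terms]
= 2(n² − 14·n + 49 − 49) − 10    [add and subtract 49 inside the bracket]
= 2(n − 7)² − 98 − 10    [perfect-square identity]
= 2(n − 7)² − 108    [combine constants]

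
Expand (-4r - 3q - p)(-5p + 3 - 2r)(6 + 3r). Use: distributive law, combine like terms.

(-4r - 3q - p)(-5p + 3 - 2r)(6 + 3r)
= (20pr - 12r + 8r^2 + 15pq - 9q + 6qr + 5p^2 - 3p + 2pr)(6 + 3r)    [distributive law]
= (22pr - 12r + 8r^2 + 15pq - 9q + 6qr + 5p^2 - 3p)(6 + 3r)    [combine like terms]
= 132pr + 66pr^2 - 72r - 36r^2 + 48r^2 + 24r^3 + 90pq + 45pqr - 54q - 27qr + 36qr + 18qr^2 + 30p^2 + 15p^2r - 18p - 9pr    [distributive law]
= 123pr + 66pr^2 - 72r + 12r^2 + 24r^3 + 90pq + 45pqr - 54q + 9qr + 18qr^2 + 30p^2 + 15p^2r - 18p    [combine like terms]

123pr + 66pr^2 - 72r + 12r^2 + 24r^3 + 90pq + 45pqr - 54q + 9qr + 18qr^2 + 30p^2 + 15p^2r - 18p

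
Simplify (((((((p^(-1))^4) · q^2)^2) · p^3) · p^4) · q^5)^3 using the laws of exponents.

p^(-3)q^27

(((((((p^(-1))^4) · q^2)^2) · p^3) · p^4) · q^5)^3
= (((((((p^(-1))^4) · q^2)^2) · p^3) · p^4)^3) · ((q^5)^3)    [power of a product]
= (((((((p^(-1))^4) · q^2)^2) · p^3)^3) · ((p^4)^3)) · ((q^5)^3)    [power of a product]
= (((((((p^(-1))^4) · q^2)^2)^3) · ((p^3)^3)) · ((p^4)^3)) · ((q^5)^3)    [power of a product]
= ((((((p^(-1))^4) · q^2)^6) · ((p^3)^3)) · ((p^4)^3)) · ((q^5)^3)    [power of a power]
= ((((((p^(-1))^4)^6) · ((q^2)^6)) · ((p^3)^3)) · ((p^4)^3)) · ((q^5)^3)    [power of a product]
= (((((p^(-1))^24) · ((q^2)^6)) · ((p^3)^3)) · ((p^4)^3)) · ((q^5)^3)    [power of a power]
= (((p^(-24) · ((q^2)^6)) · ((p^3)^3)) · ((p^4)^3)) · ((q^5)^3)    [power of a power]
= (((p^(-24) · q^12) · ((p^3)^3)) · ((p^4)^3)) · ((q^5)^3)    [power of a power]
= (((p^(-24) · q^12) · p^9) · ((p^4)^3)) · ((q^5)^3)    [power of a power]
= (((p^(-24) · q^12) · p^9) · p^12) · ((q^5)^3)    [power of a power]
= (((p^(-24) · q^12) · p^9) · p^12) · q^15    [power of a power]
= p^(-3)q^27    [product of powers]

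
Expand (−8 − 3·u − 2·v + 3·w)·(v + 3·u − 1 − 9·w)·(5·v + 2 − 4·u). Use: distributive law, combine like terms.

(−8 − 3·u − 2·v + 3·w)·(v + 3·u − 1 − 9·w)·(5·v + 2 − 4·u)
= (−8·v − 24·u + 8 + 72·w − 3·u·v − 9·u² + 3·u + 27·u·w − 2·v² − 6·u·v + 2·v + 18·v·w + 3·v·w + 9·u·w − 3·w − 27·w²)·(5·v + 2 − 4·u)    [distributive law]
= (−6·v − 21·u + 8 + 69·w − 9·u·v − 9·u² + 36·u·w − 2·v² + 21·v·w − 27·w²)·(5·v + 2 − 4·u)    [combine like terms]
= −30·v² − 12·v + 24·u·v − 105·u·v − 42·u + 84·u² + 40·v + 16 − 32·u + 345·v·w + 138·w − 276·u·w − 45·u·v² − 18·u·v + 36·u²·v − 45·u²·v − 18·u² + 36·u³ + 180·u·v·w + 72·u·w − 144·u²·w − 10·v³ − 4·v² + 8·u·v² + 105·v²·w + 42·v·w − 84·u·v·w − 135·v·w² − 54·w² + 108·u·w²    [distributive law]
= −34·v² + 28·v − 99·u·v − 74·u + 66·u² + 16 + 387·v·w + 138·w − 204·u·w − 37·u·v² − 9·u²·v + 36·u³ + 96·u·v·w − 144·u²·w − 10·v³ + 105·v²·w − 135·v·w² − 54·w² + 108·u·w²    [combine like terms]

−34·v² + 28·v − 99·u·v − 74·u + 66·u² + 16 + 387·v·w + 138·w − 204·u·w − 37·u·v² − 9·u²·v + 36·u³ + 96·u·v·w − 144·u²·w − 10·v³ + 105·v²·w − 135·v·w² − 54·w² + 108·u·w²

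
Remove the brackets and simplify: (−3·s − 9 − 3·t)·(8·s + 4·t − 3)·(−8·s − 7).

(−3·s − 9 − 3·t)·(8·s + 4·t − 3)·(−8·s − 7)
= (−24·s^2 − 12·s·t + 9·s − 72·s − 36·t + 27 − 24·s·t − 12·t^2 + 9·t)·(−8·s − 7)    [distributive law]
= (−24·s^2 − 36·s·t − 63·s − 27·t + 27 − 12·t^2)·(−8·s − 7)    [combine like terms]
= 192·s^3 + 168·s^2 + 288·s^2·t + 252·s·t + 504·s^2 + 441·s + 216·s·t + 189·t − 216·s − 189 + 96·s·t^2 + 84·t^2    [distributive law]
= 192·s^3 + 672·s^2 + 288·s^2·t + 468·s·t + 225·s + 189·t − 189 + 96·s·t^2 + 84·t^2    [combine like terms]

192·s^3 + 672·s^2 + 288·s^2·t + 468·s·t + 225·s + 189·t − 189 + 96·s·t^2 + 84·t^2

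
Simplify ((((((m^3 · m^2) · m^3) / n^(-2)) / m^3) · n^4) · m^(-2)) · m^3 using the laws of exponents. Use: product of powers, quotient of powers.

m^6n^6

((((((m^3 · m^2) · m^3) / n^(-2)) / m^3) · n^4) · m^(-2)) · m^3
= (((((m^5 · m^3) / n^(-2)) / m^3) · n^4) · m^(-2)) · m^3    [product of powers]
= ((((m^8 / n^(-2)) / m^3) · n^4) · m^(-2)) · m^3    [product of powers]
= m^6n^6    [quotient of powers; product of powers]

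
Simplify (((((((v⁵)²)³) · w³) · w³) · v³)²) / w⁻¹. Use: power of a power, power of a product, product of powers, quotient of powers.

(((((((v⁵)²)³) · w³) · w³) · v³)²) / w⁻¹
= (((((((v⁵)²)³) · w³) · w³)²) · ((v³)²)) / w⁻¹    [power of a product]
= (((((((v⁵)²)³) · w³)²) · ((w³)²)) · ((v³)²)) / w⁻¹    [power of a product]
= (((((((v⁵)²)³)²) · ((w³)²)) · ((w³)²)) · ((v³)²)) / w⁻¹    [power of a product]
= ((((((v⁵)²)⁶) · ((w³)²)) · ((w³)²)) · ((v³)²)) / w⁻¹    [power of a power]
= (((((v⁵)¹²) · ((w³)²)) · ((w³)²)) · ((v³)²)) / w⁻¹    [power of a power]
= (((v⁶⁰ · ((w³)²)) · ((w³)²)) · ((v³)²)) / w⁻¹    [power of a power]
= (((v⁶⁰ · w⁶) · ((w³)²)) · ((v³)²)) / w⁻¹    [power of a power]
= (((v⁶⁰ · w⁶) · w⁶) · ((v³)²)) / w⁻¹    [power of a power]
= (((v⁶⁰ · w⁶) · w⁶) · v⁶) / w⁻¹    [power of a power]
= v⁶⁶w¹³    [quotient of powers; product of powers]

v⁶⁶w¹³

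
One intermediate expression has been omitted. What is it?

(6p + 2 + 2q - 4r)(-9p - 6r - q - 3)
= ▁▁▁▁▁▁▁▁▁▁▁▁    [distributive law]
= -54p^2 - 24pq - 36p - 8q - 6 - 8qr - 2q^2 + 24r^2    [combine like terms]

By distributive law:

-54p^2 - 36pr - 6pq - 18p - 18p - 12r - 2q - 6 - 18pq - 12qr - 2q^2 - 6q + 36pr + 24r^2 + 4qr + 12r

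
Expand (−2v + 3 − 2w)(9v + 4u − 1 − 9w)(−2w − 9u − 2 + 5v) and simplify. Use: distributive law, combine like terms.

36v^2w + 122uv^2 + 181v^2 − 90v^3 − 24uvw + 72u^2v − 185uv − 183vw − 73v + 217uw − 108u^2 + 3u + 56w + 6 + 14w^2 − 146uw^2 + 72u^2w − 36w^3 + 90vw^2

(−2v + 3 − 2w)(9v + 4u − 1 − 9w)(−2w − 9u − 2 + 5v)
= (−18v^2 − 8uv + 2v + 18vw + 27v + 12u − 3 − 27w − 18vw − 8uw + 2w + 18w^2)(−2w − 9u − 2 + 5v)    [distributive law]
= (−18v^2 − 8uv + 29v + 12u − 3 − 25w − 8uw + 18w^2)(−2w − 9u − 2 + 5v)    [combine like terms]
= 36v^2w + 162uv^2 + 36v^2 − 90v^3 + 16uvw + 72u^2v + 16uv − 40uv^2 − 58vw − 261uv − 58v + 145v^2 − 24uw − 108u^2 − 24u + 60uv + 6w + 27u + 6 − 15v + 50w^2 + 225uw + 50w − 125vw + 16uw^2 + 72u^2w + 16uw − 40uvw − 36w^3 − 162uw^2 − 36w^2 + 90vw^2    [distributive law]
= 36v^2w + 122uv^2 + 181v^2 − 90v^3 − 24uvw + 72u^2v − 185uv − 183vw − 73v + 217uw − 108u^2 + 3u + 56w + 6 + 14w^2 − 146uw^2 + 72u^2w − 36w^3 + 90vw^2    [combine like terms]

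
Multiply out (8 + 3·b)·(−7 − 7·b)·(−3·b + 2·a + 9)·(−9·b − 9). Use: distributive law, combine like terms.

4347·b² + 9261·b + 2394·a·b + 1008·a + 4536 − 945·b³ + 1764·a·b² − 567·b⁴ + 378·a·b³

(8 + 3·b)·(−7 − 7·b)·(−3·b + 2·a + 9)·(−9·b − 9)
= (−56 − 56·b − 21·b − 21·b²)·(−3·b + 2·a + 9)·(−9·b − 9)    [distributive law]
= (−56 − 77·b − 21·b²)·(−3·b + 2·a + 9)·(−9·b − 9)    [combine like terms]
= (168·b − 112·a − 504 + 231·b² − 154·a·b − 693·b + 63·b³ − 42·a·b² − 189·b²)·(−9·b − 9)    [distributive law]
= (−525·b − 112·a − 504 + 42·b² − 154·a·b + 63·b³ − 42·a·b²)·(−9·b − 9)    [combine like terms]
= 4725·b² + 4725·b + 1008·a·b + 1008·a + 4536·b + 4536 − 378·b³ − 378·b² + 1386·a·b² + 1386·a·b − 567·b⁴ − 567·b³ + 378·a·b³ + 378·a·b²    [distributive law]
= 4347·b² + 9261·b + 2394·a·b + 1008·a + 4536 − 945·b³ + 1764·a·b² − 567·b⁴ + 378·a·b³    [combine like terms]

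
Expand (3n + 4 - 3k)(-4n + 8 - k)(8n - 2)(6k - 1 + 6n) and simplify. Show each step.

(3n + 4 - 3k)(-4n + 8 - k)(8n - 2)(6k - 1 + 6n)
= (-12n^2 + 24n - 3kn - 16n + 32 - 4k + 12kn - 24k + 3k^2)(8n - 2)(6k - 1 + 6n)    [distributive law]
= (-12n^2 + 8n + 9kn + 32 - 28k + 3k^2)(8n - 2)(6k - 1 + 6n)    [combine like terms]
= (-96n^3 + 24n^2 + 64n^2 - 16n + 72kn^2 - 18kn + 256n - 64 - 224kn + 56k + 24k^2n - 6k^2)(6k - 1 + 6n)    [distributive law]
= (-96n^3 + 88n^2 + 240n + 72kn^2 - 242kn - 64 + 56k + 24k^2n - 6k^2)(6k - 1 + 6n)    [combine like terms]
= -576kn^3 + 96n^3 - 576n^4 + 528kn^2 - 88n^2 + 528n^3 + 1440kn - 240n + 1440n^2 + 432k^2n^2 - 72kn^2 + 432kn^3 - 1452k^2n + 242kn - 1452kn^2 - 384k + 64 - 384n + 336k^2 - 56k + 336kn + 144k^3n - 24k^2n + 144k^2n^2 - 36k^3 + 6k^2 - 36k^2n    [distributive law]
= -144kn^3 + 624n^3 - 576n^4 - 996kn^2 + 1352n^2 + 2018kn - 624n + 576k^2n^2 - 1512k^2n - 440k + 64 + 342k^2 + 144k^3n - 36k^3    [combine like terms]

-144kn^3 + 624n^3 - 576n^4 - 996kn^2 + 1352n^2 + 2018kn - 624n + 576k^2n^2 - 1512k^2n - 440k + 64 + 342k^2 + 144k^3n - 36k^3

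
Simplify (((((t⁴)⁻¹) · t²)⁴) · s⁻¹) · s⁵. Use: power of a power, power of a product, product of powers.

(((((t⁴)⁻¹) · t²)⁴) · s⁻¹) · s⁵
= (((((t⁴)⁻¹)⁴) · ((t²)⁴)) · s⁻¹) · s⁵    [power of a product]
= ((((t⁴)⁻⁴) · ((t²)⁴)) · s⁻¹) · s⁵    [power of a power]
= ((t⁻¹⁶ · ((t²)⁴)) · s⁻¹) · s⁵    [power of a power]
= ((t⁻¹⁶ · t⁸) · s⁻¹) · s⁵    [power of a power]
= (t⁻⁸ · s⁻¹) · s⁵    [product of powers]
= s⁴t⁻⁸    [product of powers]

s⁴t⁻⁸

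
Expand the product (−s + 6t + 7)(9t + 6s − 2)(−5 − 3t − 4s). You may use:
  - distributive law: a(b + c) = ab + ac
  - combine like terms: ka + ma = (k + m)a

−471st − 297st^2 − 90s^2t − 146s^2 + 24s^3 − 164s − 423t^2 − 162t^3 − 213t + 70

(−s + 6t + 7)(9t + 6s − 2)(−5 − 3t − 4s)
= (−9st − 6s^2 + 2s + 54t^2 + 36st − 12t + 63t + 42s − 14)(−5 − 3t − 4s)    [distributive law]
= (27st − 6s^2 + 44s + 54t^2 + 51t − 14)(−5 − 3t − 4s)    [combine like terms]
= −135st − 81st^2 − 108s^2t + 30s^2 + 18s^2t + 24s^3 − 220s − 132st − 176s^2 − 270t^2 − 162t^3 − 216st^2 − 255t − 153t^2 − 204st + 70 + 42t + 56s    [distributive law]
= −471st − 297st^2 − 90s^2t − 146s^2 + 24s^3 − 164s − 423t^2 − 162t^3 − 213t + 70    [combine like terms]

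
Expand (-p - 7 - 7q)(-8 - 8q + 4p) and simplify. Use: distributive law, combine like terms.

-20p - 20pq - 4p^2 + 56 + 112q + 56q^2

(-p - 7 - 7q)(-8 - 8q + 4p)
= 8p + 8pq - 4p^2 + 56 + 56q - 28p + 56q + 56q^2 - 28pq    [distributive law]
= -20p - 20pq - 4p^2 + 56 + 112q + 56q^2    [combine like terms]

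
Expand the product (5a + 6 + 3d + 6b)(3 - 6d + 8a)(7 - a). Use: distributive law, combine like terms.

(5a + 6 + 3d + 6b)(3 - 6d + 8a)(7 - a)
= (15a - 30ad + 40a^2 + 18 - 36d + 48a + 9d - 18d^2 + 24ad + 18b - 36bd + 48ab)(7 - a)    [distributive law]
= (63a - 6ad + 40a^2 + 18 - 27d - 18d^2 + 18b - 36bd + 48ab)(7 - a)    [combine like terms]
= 441a - 63a^2 - 42ad + 6a^2d + 280a^2 - 40a^3 + 126 - 18a - 189d + 27ad - 126d^2 + 18ad^2 + 126b - 18ab - 252bd + 36abd + 336ab - 48a^2b    [distributive law]
= 423a + 217a^2 - 15ad + 6a^2d - 40a^3 + 126 - 189d - 126d^2 + 18ad^2 + 126b + 318ab - 252bd + 36abd - 48a^2b    [combine like terms]

423a + 217a^2 - 15ad + 6a^2d - 40a^3 + 126 - 189d - 126d^2 + 18ad^2 + 126b + 318ab - 252bd + 36abd - 48a^2b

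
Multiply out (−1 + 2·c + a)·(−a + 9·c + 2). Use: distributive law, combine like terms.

3·a − 5·c − 2 + 7·a·c + 18·c^2 − a^2

(−1 + 2·c + a)·(−a + 9·c + 2)
= a − 9·c − 2 − 2·a·c + 18·c^2 + 4·c − a^2 + 9·a·c + 2·a    [distributive law]
= 3·a − 5·c − 2 + 7·a·c + 18·c^2 − a^2    [combine like terms]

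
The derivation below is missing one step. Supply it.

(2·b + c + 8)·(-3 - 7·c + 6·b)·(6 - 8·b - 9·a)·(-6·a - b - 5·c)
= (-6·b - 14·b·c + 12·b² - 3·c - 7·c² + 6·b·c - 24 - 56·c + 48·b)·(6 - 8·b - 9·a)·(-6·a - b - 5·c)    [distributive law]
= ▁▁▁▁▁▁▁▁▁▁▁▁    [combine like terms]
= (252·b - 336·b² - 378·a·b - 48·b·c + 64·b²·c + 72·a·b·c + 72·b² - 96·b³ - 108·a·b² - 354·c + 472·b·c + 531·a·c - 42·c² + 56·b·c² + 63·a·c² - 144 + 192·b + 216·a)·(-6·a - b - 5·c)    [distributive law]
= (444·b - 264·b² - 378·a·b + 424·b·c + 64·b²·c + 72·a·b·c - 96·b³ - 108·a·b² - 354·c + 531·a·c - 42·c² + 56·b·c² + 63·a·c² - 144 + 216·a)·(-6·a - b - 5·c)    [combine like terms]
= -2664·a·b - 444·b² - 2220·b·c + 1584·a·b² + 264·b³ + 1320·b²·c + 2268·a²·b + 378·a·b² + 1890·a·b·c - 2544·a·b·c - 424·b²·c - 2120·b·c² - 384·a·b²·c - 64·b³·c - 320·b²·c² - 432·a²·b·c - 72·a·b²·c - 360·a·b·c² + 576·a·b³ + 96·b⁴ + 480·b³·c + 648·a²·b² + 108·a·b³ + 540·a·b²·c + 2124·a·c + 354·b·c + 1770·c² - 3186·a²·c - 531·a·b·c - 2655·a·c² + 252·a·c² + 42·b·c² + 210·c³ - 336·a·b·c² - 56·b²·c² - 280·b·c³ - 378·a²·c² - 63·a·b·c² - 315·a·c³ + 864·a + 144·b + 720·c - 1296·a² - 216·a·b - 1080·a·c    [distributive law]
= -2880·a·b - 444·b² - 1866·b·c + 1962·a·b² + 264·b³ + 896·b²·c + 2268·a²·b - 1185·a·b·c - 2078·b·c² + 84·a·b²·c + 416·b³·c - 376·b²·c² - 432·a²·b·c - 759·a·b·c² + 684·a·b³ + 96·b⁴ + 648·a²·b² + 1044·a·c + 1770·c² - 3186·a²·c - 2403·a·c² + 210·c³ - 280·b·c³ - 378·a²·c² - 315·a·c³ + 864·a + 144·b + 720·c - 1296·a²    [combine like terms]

By combine like terms:

(42·b - 8·b·c + 12·b² - 59·c - 7·c² - 24)·(6 - 8·b - 9·a)·(-6·a - b - 5·c)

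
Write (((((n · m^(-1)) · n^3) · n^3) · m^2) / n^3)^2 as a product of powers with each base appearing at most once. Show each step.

(((((n · m^(-1)) · n^3) · n^3) · m^2) / n^3)^2
= (((((n · m^(-1)) · n^3) · n^3) · m^2)^2) / ((n^3)^2)    [power of a quotient]
= (((((n · m^(-1)) · n^3) · n^3)^2) · ((m^2)^2)) / ((n^3)^2)    [power of a product]
= (((((n · m^(-1)) · n^3)^2) · ((n^3)^2)) · ((m^2)^2)) / ((n^3)^2)    [power of a product]
= (((((n · m^(-1))^2) · ((n^3)^2)) · ((n^3)^2)) · ((m^2)^2)) / ((n^3)^2)    [power of a product]
= (((((n^2) · ((m^(-1))^2)) · ((n^3)^2)) · ((n^3)^2)) · ((m^2)^2)) / ((n^3)^2)    [power of a product]
= ((((n^2 · m^(-2)) · ((n^3)^2)) · ((n^3)^2)) · ((m^2)^2)) / ((n^3)^2)    [power of a power]
= ((((n^2 · m^(-2)) · n^6) · ((n^3)^2)) · ((m^2)^2)) / ((n^3)^2)    [power of a power]
= ((((n^2 · m^(-2)) · n^6) · n^6) · ((m^2)^2)) / ((n^3)^2)    [power of a power]
= ((((n^2 · m^(-2)) · n^6) · n^6) · m^4) / ((n^3)^2)    [power of a power]
= ((((n^2 · m^(-2)) · n^6) · n^6) · m^4) / n^6    [power of a power]
= m^2n^8    [quotient of powers; product of powers]

m^2n^8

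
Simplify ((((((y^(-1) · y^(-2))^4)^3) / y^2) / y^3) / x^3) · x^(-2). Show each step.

x^(-5)·y^(-41)

((((((y^(-1) · y^(-2))^4)^3) / y^2) / y^3) / x^3) · x^(-2)
= (((((y^(-1) · y^(-2))^12) / y^2) / y^3) / x^3) · x^(-2)    [power of a power]
= ((((((y^(-1))^12) · ((y^(-2))^12)) / y^2) / y^3) / x^3) · x^(-2)    [power of a product]
= ((((y^(-12) · ((y^(-2))^12)) / y^2) / y^3) / x^3) · x^(-2)    [power of a power]
= ((((y^(-12) · y^(-24)) / y^2) / y^3) / x^3) · x^(-2)    [power of a power]
= (((y^(-36) / y^2) / y^3) / x^3) · x^(-2)    [product of powers]
= ((y^(-38) / y^3) / x^3) · x^(-2)    [quotient of powers]
= (y^(-41) / x^3) · x^(-2)    [quotient of powers]
= x^(-5)·y^(-41)    [quotient of powers]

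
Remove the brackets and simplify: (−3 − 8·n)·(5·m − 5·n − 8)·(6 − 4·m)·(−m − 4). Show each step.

−54·m² + 600·m − 60·m³ + 1750·m·n − 1896·n − 84·m²·n − 576 − 160·m³·n + 400·m·n² − 960·n² + 160·m²·n²

(−3 − 8·n)·(5·m − 5·n − 8)·(6 − 4·m)·(−m − 4)
= (−15·m + 15·n + 24 − 40·m·n + 40·n² + 64·n)·(6 − 4·m)·(−m − 4)    [distributive law]
= (−15·m + 79·n + 24 − 40·m·n + 40·n²)·(6 − 4·m)·(−m − 4)    [combine like terms]
= (−90·m + 60·m² + 474·n − 316·m·n + 144 − 96·m − 240·m·n + 160·m²·n + 240·n² − 160·m·n²)·(−m − 4)    [distributive law]
= (−186·m + 60·m² + 474·n − 556·m·n + 144 + 160·m²·n + 240·n² − 160·m·n²)·(−m − 4)    [combine like terms]
= 186·m² + 744·m − 60·m³ − 240·m² − 474·m·n − 1896·n + 556·m²·n + 2224·m·n − 144·m − 576 − 160·m³·n − 640·m²·n − 240·m·n² − 960·n² + 160·m²·n² + 640·m·n²    [distributive law]
= −54·m² + 600·m − 60·m³ + 1750·m·n − 1896·n − 84·m²·n − 576 − 160·m³·n + 400·m·n² − 960·n² + 160·m²·n²    [combine like terms]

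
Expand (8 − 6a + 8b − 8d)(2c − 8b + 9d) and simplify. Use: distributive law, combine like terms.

16c − 64b + 72d − 12ac + 48ab − 54ad + 16bc − 64b^2 + 136bd − 16cd − 72d^2

(8 − 6a + 8b − 8d)(2c − 8b + 9d)
= 16c − 64b + 72d − 12ac + 48ab − 54ad + 16bc − 64b^2 + 72bd − 16cd + 64bd − 72d^2    [distributive law]
= 16c − 64b + 72d − 12ac + 48ab − 54ad + 16bc − 64b^2 + 136bd − 16cd − 72d^2    [combine like terms]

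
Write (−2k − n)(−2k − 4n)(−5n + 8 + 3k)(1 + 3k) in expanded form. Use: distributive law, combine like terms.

250k²n + 30k³n + 32k² + 108k³ + 36k⁴ + 58kn² − 114k²n² + 80kn − 20n³ − 60kn³ + 32n²

(−2k − n)(−2k − 4n)(−5n + 8 + 3k)(1 + 3k)
= (4k² + 8kn + 2kn + 4n²)(−5n + 8 + 3k)(1 + 3k)    [distributive law]
= (4k² + 10kn + 4n²)(−5n + 8 + 3k)(1 + 3k)    [combine like terms]
= (−20k²n + 32k² + 12k³ − 50kn² + 80kn + 30k²n − 20n³ + 32n² + 12kn²)(1 + 3k)    [distributive law]
= (10k²n + 32k² + 12k³ − 38kn² + 80kn − 20n³ + 32n²)(1 + 3k)    [combine like terms]
= 10k²n + 30k³n + 32k² + 96k³ + 12k³ + 36k⁴ − 38kn² − 114k²n² + 80kn + 240k²n − 20n³ − 60kn³ + 32n² + 96kn²    [distributive law]
= 250k²n + 30k³n + 32k² + 108k³ + 36k⁴ + 58kn² − 114k²n² + 80kn − 20n³ − 60kn³ + 32n²    [combine like terms]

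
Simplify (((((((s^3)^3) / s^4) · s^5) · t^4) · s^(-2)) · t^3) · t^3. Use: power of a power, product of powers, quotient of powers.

(((((((s^3)^3) / s^4) · s^5) · t^4) · s^(-2)) · t^3) · t^3
= (((((s^9 / s^4) · s^5) · t^4) · s^(-2)) · t^3) · t^3    [power of a power]
= ((((s^5 · s^5) · t^4) · s^(-2)) · t^3) · t^3    [quotient of powers]
= (((s^10 · t^4) · s^(-2)) · t^3) · t^3    [product of powers]
= s^8t^10    [product of powers]

s^8t^10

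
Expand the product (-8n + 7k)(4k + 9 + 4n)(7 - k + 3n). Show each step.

(-8n + 7k)(4k + 9 + 4n)(7 - k + 3n)
= (-32kn - 72n - 32n^2 + 28k^2 + 63k + 28kn)(7 - k + 3n)    [distributive law]
= (-4kn - 72n - 32n^2 + 28k^2 + 63k)(7 - k + 3n)    [combine like terms]
= -28kn + 4k^2n - 12kn^2 - 504n + 72kn - 216n^2 - 224n^2 + 32kn^2 - 96n^3 + 196k^2 - 28k^3 + 84k^2n + 441k - 63k^2 + 189kn    [distributive law]
= 233kn + 88k^2n + 20kn^2 - 504n - 440n^2 - 96n^3 + 133k^2 - 28k^3 + 441k    [combine like terms]

233kn + 88k^2n + 20kn^2 - 504n - 440n^2 - 96n^3 + 133k^2 - 28k^3 + 441k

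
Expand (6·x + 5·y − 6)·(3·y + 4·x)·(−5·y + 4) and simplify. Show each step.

−190·x·y^2 + 272·x·y − 120·x^2·y + 96·x^2 − 75·y^3 + 150·y^2 − 72·y − 96·x

(6·x + 5·y − 6)·(3·y + 4·x)·(−5·y + 4)
= (18·x·y + 24·x^2 + 15·y^2 + 20·x·y − 18·y − 24·x)·(−5·y + 4)    [distributive law]
= (38·x·y + 24·x^2 + 15·y^2 − 18·y − 24·x)·(−5·y + 4)    [combine like terms]
= −190·x·y^2 + 152·x·y − 120·x^2·y + 96·x^2 − 75·y^3 + 60·y^2 + 90·y^2 − 72·y + 120·x·y − 96·x    [distributive law]
= −190·x·y^2 + 272·x·y − 120·x^2·y + 96·x^2 − 75·y^3 + 150·y^2 − 72·y − 96·x    [combine like terms]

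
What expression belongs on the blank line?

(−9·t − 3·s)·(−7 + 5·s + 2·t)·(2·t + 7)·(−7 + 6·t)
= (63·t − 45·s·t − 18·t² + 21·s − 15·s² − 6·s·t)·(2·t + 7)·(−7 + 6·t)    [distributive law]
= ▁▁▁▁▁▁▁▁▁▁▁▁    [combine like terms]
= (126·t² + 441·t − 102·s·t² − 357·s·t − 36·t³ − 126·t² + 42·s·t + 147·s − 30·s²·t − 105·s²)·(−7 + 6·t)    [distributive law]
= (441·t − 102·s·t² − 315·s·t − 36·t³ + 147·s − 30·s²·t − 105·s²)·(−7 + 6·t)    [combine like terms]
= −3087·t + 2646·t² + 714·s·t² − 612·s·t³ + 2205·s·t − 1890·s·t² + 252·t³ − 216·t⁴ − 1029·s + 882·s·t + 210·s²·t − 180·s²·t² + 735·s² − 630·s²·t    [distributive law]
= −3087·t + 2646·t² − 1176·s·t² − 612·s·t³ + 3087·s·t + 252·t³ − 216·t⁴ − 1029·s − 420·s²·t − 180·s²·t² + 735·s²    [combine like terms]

By combine like terms:

(63·t − 51·s·t − 18·t² + 21·s − 15·s²)·(2·t + 7)·(−7 + 6·t)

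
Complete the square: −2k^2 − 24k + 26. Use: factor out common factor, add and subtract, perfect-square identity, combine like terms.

−2(k + 6)^2 + 98

−2k^2 − 24k + 26
= −2(k^2 + 12k) + 26    [factor out -2 from the k-terms]
= −2(k^2 + 12k + 36 − 36) + 26    [add and subtract 36 inside the bracket]
= −2(k + 6)^2 + 72 + 26    [perfect-square identity]
= −2(k + 6)^2 + 98    [combine constants]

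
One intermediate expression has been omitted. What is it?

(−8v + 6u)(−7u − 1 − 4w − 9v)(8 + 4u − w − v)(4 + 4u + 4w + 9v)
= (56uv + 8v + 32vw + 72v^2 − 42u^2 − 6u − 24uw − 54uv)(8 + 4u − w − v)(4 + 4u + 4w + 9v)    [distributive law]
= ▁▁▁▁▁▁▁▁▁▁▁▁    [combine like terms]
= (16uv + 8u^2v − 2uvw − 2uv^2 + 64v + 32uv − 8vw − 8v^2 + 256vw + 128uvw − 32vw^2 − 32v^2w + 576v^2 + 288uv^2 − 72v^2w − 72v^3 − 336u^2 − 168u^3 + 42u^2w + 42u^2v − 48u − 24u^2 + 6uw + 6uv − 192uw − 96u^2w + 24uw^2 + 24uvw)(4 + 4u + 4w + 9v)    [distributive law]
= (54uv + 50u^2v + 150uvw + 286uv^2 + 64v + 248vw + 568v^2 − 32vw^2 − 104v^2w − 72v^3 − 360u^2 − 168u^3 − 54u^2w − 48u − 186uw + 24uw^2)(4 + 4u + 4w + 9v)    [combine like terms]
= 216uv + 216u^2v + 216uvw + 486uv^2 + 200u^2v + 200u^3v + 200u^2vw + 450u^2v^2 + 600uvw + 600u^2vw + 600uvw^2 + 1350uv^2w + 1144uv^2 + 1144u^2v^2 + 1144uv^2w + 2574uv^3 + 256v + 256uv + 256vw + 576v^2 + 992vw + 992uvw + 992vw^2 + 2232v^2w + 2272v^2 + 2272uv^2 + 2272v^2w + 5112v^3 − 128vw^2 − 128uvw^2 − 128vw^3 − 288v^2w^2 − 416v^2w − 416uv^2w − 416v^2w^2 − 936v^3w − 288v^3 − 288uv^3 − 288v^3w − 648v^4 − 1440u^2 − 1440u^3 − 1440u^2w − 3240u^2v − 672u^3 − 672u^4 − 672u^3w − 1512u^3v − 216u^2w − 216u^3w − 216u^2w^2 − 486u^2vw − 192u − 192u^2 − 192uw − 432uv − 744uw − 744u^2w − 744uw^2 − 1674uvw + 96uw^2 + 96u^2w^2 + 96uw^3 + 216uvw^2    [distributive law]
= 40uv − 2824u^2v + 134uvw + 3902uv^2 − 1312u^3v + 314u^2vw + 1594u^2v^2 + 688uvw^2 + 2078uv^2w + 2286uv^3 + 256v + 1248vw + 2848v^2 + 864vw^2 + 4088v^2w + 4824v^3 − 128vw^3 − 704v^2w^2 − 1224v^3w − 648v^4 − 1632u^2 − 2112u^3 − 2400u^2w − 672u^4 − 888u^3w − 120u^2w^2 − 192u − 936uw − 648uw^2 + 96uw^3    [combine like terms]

By combine like terms:

(2uv + 8v + 32vw + 72v^2 − 42u^2 − 6u − 24uw)(8 + 4u − w − v)(4 + 4u + 4w + 9v)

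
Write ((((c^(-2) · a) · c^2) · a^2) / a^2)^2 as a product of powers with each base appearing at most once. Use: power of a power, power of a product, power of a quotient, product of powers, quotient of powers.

((((c^(-2) · a) · c^2) · a^2) / a^2)^2
= ((((c^(-2) · a) · c^2) · a^2)^2) / ((a^2)^2)    [power of a quotient]
= ((((c^(-2) · a) · c^2)^2) · ((a^2)^2)) / ((a^2)^2)    [power of a product]
= ((((c^(-2) · a)^2) · ((c^2)^2)) · ((a^2)^2)) / ((a^2)^2)    [power of a product]
= (((((c^(-2))^2) · (a^2)) · ((c^2)^2)) · ((a^2)^2)) / ((a^2)^2)    [power of a product]
= (((c^(-4) · (a^2)) · ((c^2)^2)) · ((a^2)^2)) / ((a^2)^2)    [power of a power]
= (((c^(-4) · a^2) · c^4) · ((a^2)^2)) / ((a^2)^2)    [power of a power]
= (((c^(-4) · a^2) · c^4) · a^4) / ((a^2)^2)    [power of a power]
= (((c^(-4) · a^2) · c^4) · a^4) / a^4    [power of a power]
= a^2    [quotient of powers; product of powers]

a^2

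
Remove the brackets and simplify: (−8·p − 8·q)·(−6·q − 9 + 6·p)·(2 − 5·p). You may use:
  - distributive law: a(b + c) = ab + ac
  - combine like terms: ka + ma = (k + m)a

(−8·p − 8·q)·(−6·q − 9 + 6·p)·(2 − 5·p)
= (48·p·q + 72·p − 48·p² + 48·q² + 72·q − 48·p·q)·(2 − 5·p)    [distributive law]
= (72·p − 48·p² + 48·q² + 72·q)·(2 − 5·p)    [combine like terms]
= 144·p − 360·p² − 96·p² + 240·p³ + 96·q² − 240·p·q² + 144·q − 360·p·q    [distributive law]
= 144·p − 456·p² + 240·p³ + 96·q² − 240·p·q² + 144·q − 360·p·q    [combine like terms]

144·p − 456·p² + 240·p³ + 96·q² − 240·p·q² + 144·q − 360·p·q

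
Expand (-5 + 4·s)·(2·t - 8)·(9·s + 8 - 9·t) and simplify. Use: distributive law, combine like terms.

262·s·t - 440·t + 90·t² + 104·s + 320 + 72·s²·t - 72·s·t² - 288·s²

(-5 + 4·s)·(2·t - 8)·(9·s + 8 - 9·t)
= (-10·t + 40 + 8·s·t - 32·s)·(9·s + 8 - 9·t)    [distributive law]
= -90·s·t - 80·t + 90·t² + 360·s + 320 - 360·t + 72·s²·t + 64·s·t - 72·s·t² - 288·s² - 256·s + 288·s·t    [distributive law]
= 262·s·t - 440·t + 90·t² + 104·s + 320 + 72·s²·t - 72·s·t² - 288·s²    [combine like terms]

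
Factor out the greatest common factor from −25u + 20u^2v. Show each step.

5u(−5 + 4uv)

−25u + 20u^2v
= 5(−5u + 4u^2v)    [factor out 5]
= 5u(−5 + 4uv)    [factor out u]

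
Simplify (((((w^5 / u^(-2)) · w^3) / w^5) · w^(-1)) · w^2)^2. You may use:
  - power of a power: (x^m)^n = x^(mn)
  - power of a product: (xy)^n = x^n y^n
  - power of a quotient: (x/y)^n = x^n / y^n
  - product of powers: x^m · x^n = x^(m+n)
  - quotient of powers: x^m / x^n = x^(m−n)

(((((w^5 / u^(-2)) · w^3) / w^5) · w^(-1)) · w^2)^2
= (((((w^5 / u^(-2)) · w^3) / w^5) · w^(-1))^2) · ((w^2)^2)    [power of a product]
= (((((w^5 / u^(-2)) · w^3) / w^5)^2) · ((w^(-1))^2)) · ((w^2)^2)    [power of a product]
= (((((w^5 / u^(-2)) · w^3)^2) / ((w^5)^2)) · ((w^(-1))^2)) · ((w^2)^2)    [power of a quotient]
= (((((w^5 / u^(-2))^2) · ((w^3)^2)) / ((w^5)^2)) · ((w^(-1))^2)) · ((w^2)^2)    [power of a product]
= ((((((w^5)^2) / ((u^(-2))^2)) · ((w^3)^2)) / ((w^5)^2)) · ((w^(-1))^2)) · ((w^2)^2)    [power of a quotient]
= ((((w^10 / ((u^(-2))^2)) · ((w^3)^2)) / ((w^5)^2)) · ((w^(-1))^2)) · ((w^2)^2)    [power of a power]
= ((((w^10 / u^(-4)) · ((w^3)^2)) / ((w^5)^2)) · ((w^(-1))^2)) · ((w^2)^2)    [power of a power]
= ((((w^10 / u^(-4)) · w^6) / ((w^5)^2)) · ((w^(-1))^2)) · ((w^2)^2)    [power of a power]
= ((((w^10 / u^(-4)) · w^6) / w^10) · ((w^(-1))^2)) · ((w^2)^2)    [power of a power]
= ((((w^10 / u^(-4)) · w^6) / w^10) · w^(-2)) · ((w^2)^2)    [power of a power]
= ((((w^10 / u^(-4)) · w^6) / w^10) · w^(-2)) · w^4    [power of a power]
= u^4w^8    [quotient of powers; product of powers]

u^4w^8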